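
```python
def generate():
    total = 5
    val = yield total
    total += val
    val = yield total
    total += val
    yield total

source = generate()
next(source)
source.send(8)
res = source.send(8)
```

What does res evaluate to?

Step 1: next() -> yield total=5.
Step 2: send(8) -> val=8, total = 5+8 = 13, yield 13.
Step 3: send(8) -> val=8, total = 13+8 = 21, yield 21.
Therefore res = 21.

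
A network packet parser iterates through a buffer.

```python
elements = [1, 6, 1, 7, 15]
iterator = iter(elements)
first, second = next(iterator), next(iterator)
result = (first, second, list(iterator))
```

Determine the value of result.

Step 1: Create iterator over [1, 6, 1, 7, 15].
Step 2: first = 1, second = 6.
Step 3: Remaining elements: [1, 7, 15].
Therefore result = (1, 6, [1, 7, 15]).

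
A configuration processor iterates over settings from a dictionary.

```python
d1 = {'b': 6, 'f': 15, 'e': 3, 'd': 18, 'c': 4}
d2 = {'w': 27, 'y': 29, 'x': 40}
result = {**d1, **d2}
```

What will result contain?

Step 1: Merge d1 and d2 (d2 values override on key conflicts).
Step 2: d1 has keys ['b', 'f', 'e', 'd', 'c'], d2 has keys ['w', 'y', 'x'].
Therefore result = {'b': 6, 'f': 15, 'e': 3, 'd': 18, 'c': 4, 'w': 27, 'y': 29, 'x': 40}.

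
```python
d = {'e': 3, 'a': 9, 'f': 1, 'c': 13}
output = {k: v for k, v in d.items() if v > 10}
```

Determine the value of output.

Step 1: Filter items where value > 10:
  'e': 3 <= 10: removed
  'a': 9 <= 10: removed
  'f': 1 <= 10: removed
  'c': 13 > 10: kept
Therefore output = {'c': 13}.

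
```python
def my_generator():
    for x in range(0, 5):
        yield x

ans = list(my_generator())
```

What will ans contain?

Step 1: The generator yields each value from range(0, 5).
Step 2: list() consumes all yields: [0, 1, 2, 3, 4].
Therefore ans = [0, 1, 2, 3, 4].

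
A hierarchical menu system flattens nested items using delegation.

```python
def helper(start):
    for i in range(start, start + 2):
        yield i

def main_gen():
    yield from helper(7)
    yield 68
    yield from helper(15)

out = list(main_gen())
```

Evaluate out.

Step 1: main_gen() delegates to helper(7):
  yield 7
  yield 8
Step 2: yield 68
Step 3: Delegates to helper(15):
  yield 15
  yield 16
Therefore out = [7, 8, 68, 15, 16].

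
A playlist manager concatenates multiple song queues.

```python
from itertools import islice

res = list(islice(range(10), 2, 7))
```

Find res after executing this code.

Step 1: islice(range(10), 2, 7) takes elements at indices [2, 7).
Step 2: Elements: [2, 3, 4, 5, 6].
Therefore res = [2, 3, 4, 5, 6].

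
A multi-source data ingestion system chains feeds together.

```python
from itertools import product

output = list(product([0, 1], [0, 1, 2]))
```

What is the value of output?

Step 1: product([0, 1], [0, 1, 2]) gives all pairs:
  (0, 0)
  (0, 1)
  (0, 2)
  (1, 0)
  (1, 1)
  (1, 2)
Therefore output = [(0, 0), (0, 1), (0, 2), (1, 0), (1, 1), (1, 2)].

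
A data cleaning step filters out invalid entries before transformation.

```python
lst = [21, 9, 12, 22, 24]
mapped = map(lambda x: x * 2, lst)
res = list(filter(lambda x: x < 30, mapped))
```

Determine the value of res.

Step 1: Map x * 2:
  21 -> 42
  9 -> 18
  12 -> 24
  22 -> 44
  24 -> 48
Step 2: Filter for < 30:
  42: removed
  18: kept
  24: kept
  44: removed
  48: removed
Therefore res = [18, 24].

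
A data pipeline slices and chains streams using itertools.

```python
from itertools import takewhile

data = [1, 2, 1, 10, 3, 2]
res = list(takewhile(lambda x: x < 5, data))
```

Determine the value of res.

Step 1: takewhile stops at first element >= 5:
  1 < 5: take
  2 < 5: take
  1 < 5: take
  10 >= 5: stop
Therefore res = [1, 2, 1].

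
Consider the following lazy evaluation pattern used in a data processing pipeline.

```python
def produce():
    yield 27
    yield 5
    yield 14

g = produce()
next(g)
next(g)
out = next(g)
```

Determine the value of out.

Step 1: produce() creates a generator.
Step 2: next(g) yields 27 (consumed and discarded).
Step 3: next(g) yields 5 (consumed and discarded).
Step 4: next(g) yields 14, assigned to out.
Therefore out = 14.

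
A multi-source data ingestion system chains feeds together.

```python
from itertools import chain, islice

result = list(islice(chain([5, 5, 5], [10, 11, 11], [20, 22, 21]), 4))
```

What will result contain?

Step 1: chain([5, 5, 5], [10, 11, 11], [20, 22, 21]) = [5, 5, 5, 10, 11, 11, 20, 22, 21].
Step 2: islice takes first 4 elements: [5, 5, 5, 10].
Therefore result = [5, 5, 5, 10].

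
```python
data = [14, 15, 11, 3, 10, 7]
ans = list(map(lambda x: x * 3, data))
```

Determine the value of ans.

Step 1: Apply lambda x: x * 3 to each element:
  14 -> 42
  15 -> 45
  11 -> 33
  3 -> 9
  10 -> 30
  7 -> 21
Therefore ans = [42, 45, 33, 9, 30, 21].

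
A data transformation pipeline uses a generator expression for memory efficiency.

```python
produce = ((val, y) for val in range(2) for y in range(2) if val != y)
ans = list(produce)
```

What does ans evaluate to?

Step 1: Nested generator over range(2) x range(2) where val != y:
  (0, 0): excluded (val == y)
  (0, 1): included
  (1, 0): included
  (1, 1): excluded (val == y)
Therefore ans = [(0, 1), (1, 0)].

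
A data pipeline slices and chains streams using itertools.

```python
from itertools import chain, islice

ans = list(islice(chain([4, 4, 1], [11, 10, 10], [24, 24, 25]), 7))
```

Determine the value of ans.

Step 1: chain([4, 4, 1], [11, 10, 10], [24, 24, 25]) = [4, 4, 1, 11, 10, 10, 24, 24, 25].
Step 2: islice takes first 7 elements: [4, 4, 1, 11, 10, 10, 24].
Therefore ans = [4, 4, 1, 11, 10, 10, 24].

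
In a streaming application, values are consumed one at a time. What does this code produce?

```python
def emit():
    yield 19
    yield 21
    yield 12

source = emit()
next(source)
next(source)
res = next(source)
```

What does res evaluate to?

Step 1: emit() creates a generator.
Step 2: next(source) yields 19 (consumed and discarded).
Step 3: next(source) yields 21 (consumed and discarded).
Step 4: next(source) yields 12, assigned to res.
Therefore res = 12.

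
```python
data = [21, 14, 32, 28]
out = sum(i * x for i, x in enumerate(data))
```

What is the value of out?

Step 1: Compute i * x for each (i, x) in enumerate([21, 14, 32, 28]):
  i=0, x=21: 0*21 = 0
  i=1, x=14: 1*14 = 14
  i=2, x=32: 2*32 = 64
  i=3, x=28: 3*28 = 84
Step 2: sum = 0 + 14 + 64 + 84 = 162.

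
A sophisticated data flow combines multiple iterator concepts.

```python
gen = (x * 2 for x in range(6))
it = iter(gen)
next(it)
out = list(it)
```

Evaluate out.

Step 1: Generator produces [0, 2, 4, 6, 8, 10].
Step 2: next(it) consumes first element (0).
Step 3: list(it) collects remaining: [2, 4, 6, 8, 10].
Therefore out = [2, 4, 6, 8, 10].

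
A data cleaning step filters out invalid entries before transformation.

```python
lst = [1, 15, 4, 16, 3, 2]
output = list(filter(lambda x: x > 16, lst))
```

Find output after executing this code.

Step 1: Filter elements > 16:
  1: removed
  15: removed
  4: removed
  16: removed
  3: removed
  2: removed
Therefore output = [].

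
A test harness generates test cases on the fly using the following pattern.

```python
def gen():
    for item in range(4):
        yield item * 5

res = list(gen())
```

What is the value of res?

Step 1: For each item in range(4), yield item * 5:
  item=0: yield 0 * 5 = 0
  item=1: yield 1 * 5 = 5
  item=2: yield 2 * 5 = 10
  item=3: yield 3 * 5 = 15
Therefore res = [0, 5, 10, 15].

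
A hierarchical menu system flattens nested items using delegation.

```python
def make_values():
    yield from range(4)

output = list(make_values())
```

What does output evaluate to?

Step 1: yield from delegates to the iterable, yielding each element.
Step 2: Collected values: [0, 1, 2, 3].
Therefore output = [0, 1, 2, 3].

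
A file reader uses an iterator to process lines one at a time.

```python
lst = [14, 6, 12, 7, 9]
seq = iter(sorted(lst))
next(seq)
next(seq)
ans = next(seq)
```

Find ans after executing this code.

Step 1: sorted([14, 6, 12, 7, 9]) = [6, 7, 9, 12, 14].
Step 2: Create iterator and skip 2 elements.
Step 3: next() returns 9.
Therefore ans = 9.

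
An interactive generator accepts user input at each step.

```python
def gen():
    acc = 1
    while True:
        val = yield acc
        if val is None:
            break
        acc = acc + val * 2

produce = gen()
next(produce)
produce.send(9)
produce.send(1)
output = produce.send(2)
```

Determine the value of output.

Step 1: next() -> yield acc=1.
Step 2: send(9) -> val=9, acc = 1 + 9*2 = 19, yield 19.
Step 3: send(1) -> val=1, acc = 19 + 1*2 = 21, yield 21.
Step 4: send(2) -> val=2, acc = 21 + 2*2 = 25, yield 25.
Therefore output = 25.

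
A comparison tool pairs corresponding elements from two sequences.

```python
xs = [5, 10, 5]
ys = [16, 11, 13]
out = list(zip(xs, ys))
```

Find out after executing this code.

Step 1: zip pairs elements at same index:
  Index 0: (5, 16)
  Index 1: (10, 11)
  Index 2: (5, 13)
Therefore out = [(5, 16), (10, 11), (5, 13)].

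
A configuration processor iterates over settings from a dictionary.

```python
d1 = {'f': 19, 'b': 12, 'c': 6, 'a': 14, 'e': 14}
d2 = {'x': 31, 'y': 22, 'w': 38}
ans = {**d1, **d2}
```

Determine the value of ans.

Step 1: Merge d1 and d2 (d2 values override on key conflicts).
Step 2: d1 has keys ['f', 'b', 'c', 'a', 'e'], d2 has keys ['x', 'y', 'w'].
Therefore ans = {'f': 19, 'b': 12, 'c': 6, 'a': 14, 'e': 14, 'x': 31, 'y': 22, 'w': 38}.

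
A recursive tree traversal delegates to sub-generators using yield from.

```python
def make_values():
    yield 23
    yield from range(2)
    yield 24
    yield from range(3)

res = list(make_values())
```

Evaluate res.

Step 1: Trace yields in order:
  yield 23
  yield 0
  yield 1
  yield 24
  yield 0
  yield 1
  yield 2
Therefore res = [23, 0, 1, 24, 0, 1, 2].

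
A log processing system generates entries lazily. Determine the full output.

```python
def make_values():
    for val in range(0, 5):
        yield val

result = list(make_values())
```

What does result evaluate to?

Step 1: The generator yields each value from range(0, 5).
Step 2: list() consumes all yields: [0, 1, 2, 3, 4].
Therefore result = [0, 1, 2, 3, 4].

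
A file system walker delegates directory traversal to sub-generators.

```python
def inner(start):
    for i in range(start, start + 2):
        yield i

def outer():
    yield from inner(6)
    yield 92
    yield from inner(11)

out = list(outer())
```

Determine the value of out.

Step 1: outer() delegates to inner(6):
  yield 6
  yield 7
Step 2: yield 92
Step 3: Delegates to inner(11):
  yield 11
  yield 12
Therefore out = [6, 7, 92, 11, 12].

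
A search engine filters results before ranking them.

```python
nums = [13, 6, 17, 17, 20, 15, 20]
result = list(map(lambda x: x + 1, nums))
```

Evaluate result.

Step 1: Apply lambda x: x + 1 to each element:
  13 -> 14
  6 -> 7
  17 -> 18
  17 -> 18
  20 -> 21
  15 -> 16
  20 -> 21
Therefore result = [14, 7, 18, 18, 21, 16, 21].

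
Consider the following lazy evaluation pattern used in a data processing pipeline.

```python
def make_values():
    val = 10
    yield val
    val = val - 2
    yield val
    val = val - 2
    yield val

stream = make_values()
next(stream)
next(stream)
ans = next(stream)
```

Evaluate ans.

Step 1: Trace through generator execution:
  Yield 1: val starts at 10, yield 10
  Yield 2: val = 10 - 2 = 8, yield 8
  Yield 3: val = 8 - 2 = 6, yield 6
Step 2: First next() gets 10, second next() gets the second value, third next() yields 6.
Therefore ans = 6.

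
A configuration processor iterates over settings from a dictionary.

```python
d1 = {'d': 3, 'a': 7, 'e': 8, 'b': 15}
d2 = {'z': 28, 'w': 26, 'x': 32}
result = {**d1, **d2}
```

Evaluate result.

Step 1: Merge d1 and d2 (d2 values override on key conflicts).
Step 2: d1 has keys ['d', 'a', 'e', 'b'], d2 has keys ['z', 'w', 'x'].
Therefore result = {'d': 3, 'a': 7, 'e': 8, 'b': 15, 'z': 28, 'w': 26, 'x': 32}.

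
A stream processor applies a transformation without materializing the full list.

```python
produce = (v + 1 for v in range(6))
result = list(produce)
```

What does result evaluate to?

Step 1: For each v in range(6), compute v+1:
  v=0: 0+1 = 1
  v=1: 1+1 = 2
  v=2: 2+1 = 3
  v=3: 3+1 = 4
  v=4: 4+1 = 5
  v=5: 5+1 = 6
Therefore result = [1, 2, 3, 4, 5, 6].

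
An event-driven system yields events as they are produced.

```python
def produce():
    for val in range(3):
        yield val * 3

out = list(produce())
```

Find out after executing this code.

Step 1: For each val in range(3), yield val * 3:
  val=0: yield 0 * 3 = 0
  val=1: yield 1 * 3 = 3
  val=2: yield 2 * 3 = 6
Therefore out = [0, 3, 6].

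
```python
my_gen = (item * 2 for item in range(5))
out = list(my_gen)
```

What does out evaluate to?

Step 1: For each item in range(5), compute item*2:
  item=0: 0*2 = 0
  item=1: 1*2 = 2
  item=2: 2*2 = 4
  item=3: 3*2 = 6
  item=4: 4*2 = 8
Therefore out = [0, 2, 4, 6, 8].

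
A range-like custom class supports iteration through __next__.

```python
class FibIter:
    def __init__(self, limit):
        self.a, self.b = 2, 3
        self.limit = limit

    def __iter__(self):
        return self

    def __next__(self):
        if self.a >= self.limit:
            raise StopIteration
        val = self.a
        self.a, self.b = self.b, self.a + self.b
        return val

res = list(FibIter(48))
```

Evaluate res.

Step 1: Fibonacci-like sequence (a=2, b=3) until >= 48:
  Yield 2, then a,b = 3,5
  Yield 3, then a,b = 5,8
  Yield 5, then a,b = 8,13
  Yield 8, then a,b = 13,21
  Yield 13, then a,b = 21,34
  Yield 21, then a,b = 34,55
  Yield 34, then a,b = 55,89
Step 2: 55 >= 48, stop.
Therefore res = [2, 3, 5, 8, 13, 21, 34].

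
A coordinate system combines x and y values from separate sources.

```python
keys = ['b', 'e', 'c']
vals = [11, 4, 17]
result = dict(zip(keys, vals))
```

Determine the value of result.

Step 1: zip pairs keys with values:
  'b' -> 11
  'e' -> 4
  'c' -> 17
Therefore result = {'b': 11, 'e': 4, 'c': 17}.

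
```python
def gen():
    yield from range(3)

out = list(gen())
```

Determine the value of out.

Step 1: yield from delegates to the iterable, yielding each element.
Step 2: Collected values: [0, 1, 2].
Therefore out = [0, 1, 2].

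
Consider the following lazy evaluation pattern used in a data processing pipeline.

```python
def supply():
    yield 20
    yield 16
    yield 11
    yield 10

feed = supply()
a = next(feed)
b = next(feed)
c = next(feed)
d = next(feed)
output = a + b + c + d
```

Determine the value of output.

Step 1: Create generator and consume all values:
  a = next(feed) = 20
  b = next(feed) = 16
  c = next(feed) = 11
  d = next(feed) = 10
Step 2: output = 20 + 16 + 11 + 10 = 57.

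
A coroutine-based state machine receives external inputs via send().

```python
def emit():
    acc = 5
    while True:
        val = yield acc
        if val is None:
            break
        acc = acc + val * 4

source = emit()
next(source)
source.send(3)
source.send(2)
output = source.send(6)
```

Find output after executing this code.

Step 1: next() -> yield acc=5.
Step 2: send(3) -> val=3, acc = 5 + 3*4 = 17, yield 17.
Step 3: send(2) -> val=2, acc = 17 + 2*4 = 25, yield 25.
Step 4: send(6) -> val=6, acc = 25 + 6*4 = 49, yield 49.
Therefore output = 49.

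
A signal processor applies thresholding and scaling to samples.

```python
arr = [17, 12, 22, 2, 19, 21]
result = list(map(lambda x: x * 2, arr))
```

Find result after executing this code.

Step 1: Apply lambda x: x * 2 to each element:
  17 -> 34
  12 -> 24
  22 -> 44
  2 -> 4
  19 -> 38
  21 -> 42
Therefore result = [34, 24, 44, 4, 38, 42].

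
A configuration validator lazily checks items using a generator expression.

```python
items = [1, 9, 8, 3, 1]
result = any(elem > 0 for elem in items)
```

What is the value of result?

Step 1: Check elem > 0 for each element in [1, 9, 8, 3, 1]:
  1 > 0: True
  9 > 0: True
  8 > 0: True
  3 > 0: True
  1 > 0: True
Step 2: any() returns True.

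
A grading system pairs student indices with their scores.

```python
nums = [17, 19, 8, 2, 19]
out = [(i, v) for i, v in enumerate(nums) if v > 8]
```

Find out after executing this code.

Step 1: Filter enumerate([17, 19, 8, 2, 19]) keeping v > 8:
  (0, 17): 17 > 8, included
  (1, 19): 19 > 8, included
  (2, 8): 8 <= 8, excluded
  (3, 2): 2 <= 8, excluded
  (4, 19): 19 > 8, included
Therefore out = [(0, 17), (1, 19), (4, 19)].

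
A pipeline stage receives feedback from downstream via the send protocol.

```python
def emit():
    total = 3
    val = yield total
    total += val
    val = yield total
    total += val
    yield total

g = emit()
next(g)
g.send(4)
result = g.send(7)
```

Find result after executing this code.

Step 1: next() -> yield total=3.
Step 2: send(4) -> val=4, total = 3+4 = 7, yield 7.
Step 3: send(7) -> val=7, total = 7+7 = 14, yield 14.
Therefore result = 14.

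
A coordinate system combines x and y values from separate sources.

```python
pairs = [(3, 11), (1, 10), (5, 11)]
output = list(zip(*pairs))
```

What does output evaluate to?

Step 1: zip(*pairs) transposes: unzips [(3, 11), (1, 10), (5, 11)] into separate sequences.
Step 2: First elements: (3, 1, 5), second elements: (11, 10, 11).
Therefore output = [(3, 1, 5), (11, 10, 11)].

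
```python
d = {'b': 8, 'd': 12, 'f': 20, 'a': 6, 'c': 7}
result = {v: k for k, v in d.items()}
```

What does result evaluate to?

Step 1: Invert dict (swap keys and values):
  'b': 8 -> 8: 'b'
  'd': 12 -> 12: 'd'
  'f': 20 -> 20: 'f'
  'a': 6 -> 6: 'a'
  'c': 7 -> 7: 'c'
Therefore result = {8: 'b', 12: 'd', 20: 'f', 6: 'a', 7: 'c'}.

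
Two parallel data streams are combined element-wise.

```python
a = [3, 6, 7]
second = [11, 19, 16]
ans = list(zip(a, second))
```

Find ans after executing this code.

Step 1: zip pairs elements at same index:
  Index 0: (3, 11)
  Index 1: (6, 19)
  Index 2: (7, 16)
Therefore ans = [(3, 11), (6, 19), (7, 16)].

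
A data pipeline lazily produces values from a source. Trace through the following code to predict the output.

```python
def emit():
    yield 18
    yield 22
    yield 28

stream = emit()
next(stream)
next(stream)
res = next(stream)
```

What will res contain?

Step 1: emit() creates a generator.
Step 2: next(stream) yields 18 (consumed and discarded).
Step 3: next(stream) yields 22 (consumed and discarded).
Step 4: next(stream) yields 28, assigned to res.
Therefore res = 28.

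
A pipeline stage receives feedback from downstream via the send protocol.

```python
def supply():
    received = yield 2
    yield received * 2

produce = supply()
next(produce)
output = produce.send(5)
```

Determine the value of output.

Step 1: next(produce) advances to first yield, producing 2.
Step 2: send(5) resumes, received = 5.
Step 3: yield received * 2 = 5 * 2 = 10.
Therefore output = 10.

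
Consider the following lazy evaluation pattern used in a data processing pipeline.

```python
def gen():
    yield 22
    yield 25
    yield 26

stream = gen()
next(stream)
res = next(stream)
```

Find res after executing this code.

Step 1: gen() creates a generator.
Step 2: next(stream) yields 22 (consumed and discarded).
Step 3: next(stream) yields 25, assigned to res.
Therefore res = 25.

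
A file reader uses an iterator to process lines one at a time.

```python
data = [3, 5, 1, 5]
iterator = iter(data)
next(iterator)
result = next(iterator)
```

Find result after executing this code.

Step 1: Create iterator over [3, 5, 1, 5].
Step 2: next() consumes 3.
Step 3: next() returns 5.
Therefore result = 5.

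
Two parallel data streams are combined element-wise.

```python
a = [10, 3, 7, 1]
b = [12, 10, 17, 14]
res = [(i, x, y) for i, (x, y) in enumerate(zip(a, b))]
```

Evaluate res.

Step 1: enumerate(zip(a, b)) gives index with paired elements:
  i=0: (10, 12)
  i=1: (3, 10)
  i=2: (7, 17)
  i=3: (1, 14)
Therefore res = [(0, 10, 12), (1, 3, 10), (2, 7, 17), (3, 1, 14)].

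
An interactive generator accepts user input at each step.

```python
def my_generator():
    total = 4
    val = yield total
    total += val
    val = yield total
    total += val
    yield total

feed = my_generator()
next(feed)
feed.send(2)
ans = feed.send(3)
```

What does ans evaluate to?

Step 1: next() -> yield total=4.
Step 2: send(2) -> val=2, total = 4+2 = 6, yield 6.
Step 3: send(3) -> val=3, total = 6+3 = 9, yield 9.
Therefore ans = 9.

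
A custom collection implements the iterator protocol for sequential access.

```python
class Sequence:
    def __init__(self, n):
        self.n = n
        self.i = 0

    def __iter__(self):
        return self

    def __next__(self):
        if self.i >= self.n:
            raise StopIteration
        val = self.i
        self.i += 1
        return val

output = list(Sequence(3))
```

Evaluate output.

Step 1: Sequence(3) creates an iterator counting 0 to 2.
Step 2: list() consumes all values: [0, 1, 2].
Therefore output = [0, 1, 2].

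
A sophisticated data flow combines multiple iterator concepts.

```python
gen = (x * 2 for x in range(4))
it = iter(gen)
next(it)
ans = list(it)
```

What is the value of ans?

Step 1: Generator produces [0, 2, 4, 6].
Step 2: next(it) consumes first element (0).
Step 3: list(it) collects remaining: [2, 4, 6].
Therefore ans = [2, 4, 6].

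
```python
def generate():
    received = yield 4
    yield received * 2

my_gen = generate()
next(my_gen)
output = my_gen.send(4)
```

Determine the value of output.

Step 1: next(my_gen) advances to first yield, producing 4.
Step 2: send(4) resumes, received = 4.
Step 3: yield received * 2 = 4 * 2 = 8.
Therefore output = 8.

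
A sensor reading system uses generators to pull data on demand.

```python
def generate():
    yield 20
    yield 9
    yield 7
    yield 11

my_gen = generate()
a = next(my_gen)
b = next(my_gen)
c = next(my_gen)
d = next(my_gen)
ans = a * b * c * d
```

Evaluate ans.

Step 1: Create generator and consume all values:
  a = next(my_gen) = 20
  b = next(my_gen) = 9
  c = next(my_gen) = 7
  d = next(my_gen) = 11
Step 2: ans = 20 * 9 * 7 * 11 = 13860.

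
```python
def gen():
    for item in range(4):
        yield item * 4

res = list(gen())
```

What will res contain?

Step 1: For each item in range(4), yield item * 4:
  item=0: yield 0 * 4 = 0
  item=1: yield 1 * 4 = 4
  item=2: yield 2 * 4 = 8
  item=3: yield 3 * 4 = 12
Therefore res = [0, 4, 8, 12].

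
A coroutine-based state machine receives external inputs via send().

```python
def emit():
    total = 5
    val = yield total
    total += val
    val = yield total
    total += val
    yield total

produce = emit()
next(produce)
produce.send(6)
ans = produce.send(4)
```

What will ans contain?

Step 1: next() -> yield total=5.
Step 2: send(6) -> val=6, total = 5+6 = 11, yield 11.
Step 3: send(4) -> val=4, total = 11+4 = 15, yield 15.
Therefore ans = 15.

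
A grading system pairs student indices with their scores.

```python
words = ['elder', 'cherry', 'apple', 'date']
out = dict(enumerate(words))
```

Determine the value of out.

Step 1: enumerate pairs indices with words:
  0 -> 'elder'
  1 -> 'cherry'
  2 -> 'apple'
  3 -> 'date'
Therefore out = {0: 'elder', 1: 'cherry', 2: 'apple', 3: 'date'}.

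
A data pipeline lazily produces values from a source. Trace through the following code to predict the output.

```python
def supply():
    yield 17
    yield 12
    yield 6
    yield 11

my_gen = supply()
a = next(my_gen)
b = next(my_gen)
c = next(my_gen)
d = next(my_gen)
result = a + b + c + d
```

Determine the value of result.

Step 1: Create generator and consume all values:
  a = next(my_gen) = 17
  b = next(my_gen) = 12
  c = next(my_gen) = 6
  d = next(my_gen) = 11
Step 2: result = 17 + 12 + 6 + 11 = 46.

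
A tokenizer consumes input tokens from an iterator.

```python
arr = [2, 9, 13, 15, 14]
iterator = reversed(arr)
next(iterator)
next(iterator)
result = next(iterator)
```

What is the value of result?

Step 1: reversed([2, 9, 13, 15, 14]) gives iterator: [14, 15, 13, 9, 2].
Step 2: First next() = 14, second next() = 15.
Step 3: Third next() = 13.
Therefore result = 13.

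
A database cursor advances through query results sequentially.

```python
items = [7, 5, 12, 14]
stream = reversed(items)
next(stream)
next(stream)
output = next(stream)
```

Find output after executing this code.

Step 1: reversed([7, 5, 12, 14]) gives iterator: [14, 12, 5, 7].
Step 2: First next() = 14, second next() = 12.
Step 3: Third next() = 5.
Therefore output = 5.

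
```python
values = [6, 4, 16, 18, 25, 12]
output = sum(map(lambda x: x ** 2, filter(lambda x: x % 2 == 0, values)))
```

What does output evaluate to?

Step 1: Filter even numbers from [6, 4, 16, 18, 25, 12]: [6, 4, 16, 18, 12]
Step 2: Square each: [36, 16, 256, 324, 144]
Step 3: Sum = 776.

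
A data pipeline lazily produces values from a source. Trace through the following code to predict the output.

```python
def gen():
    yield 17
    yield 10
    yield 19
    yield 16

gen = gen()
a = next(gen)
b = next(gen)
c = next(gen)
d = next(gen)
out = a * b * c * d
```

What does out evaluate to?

Step 1: Create generator and consume all values:
  a = next(gen) = 17
  b = next(gen) = 10
  c = next(gen) = 19
  d = next(gen) = 16
Step 2: out = 17 * 10 * 19 * 16 = 51680.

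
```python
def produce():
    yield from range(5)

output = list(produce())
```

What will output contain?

Step 1: yield from delegates to the iterable, yielding each element.
Step 2: Collected values: [0, 1, 2, 3, 4].
Therefore output = [0, 1, 2, 3, 4].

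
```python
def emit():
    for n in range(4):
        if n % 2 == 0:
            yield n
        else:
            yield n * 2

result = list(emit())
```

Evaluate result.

Step 1: For each n in range(4), yield n if even, else n*2:
  n=0 (even): yield 0
  n=1 (odd): yield 1*2 = 2
  n=2 (even): yield 2
  n=3 (odd): yield 3*2 = 6
Therefore result = [0, 2, 2, 6].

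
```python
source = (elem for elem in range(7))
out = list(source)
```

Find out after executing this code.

Step 1: Generator expression iterates range(7): [0, 1, 2, 3, 4, 5, 6].
Step 2: list() collects all values.
Therefore out = [0, 1, 2, 3, 4, 5, 6].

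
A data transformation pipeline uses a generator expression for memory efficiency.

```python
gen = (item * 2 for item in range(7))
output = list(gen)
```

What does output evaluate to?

Step 1: For each item in range(7), compute item*2:
  item=0: 0*2 = 0
  item=1: 1*2 = 2
  item=2: 2*2 = 4
  item=3: 3*2 = 6
  item=4: 4*2 = 8
  item=5: 5*2 = 10
  item=6: 6*2 = 12
Therefore output = [0, 2, 4, 6, 8, 10, 12].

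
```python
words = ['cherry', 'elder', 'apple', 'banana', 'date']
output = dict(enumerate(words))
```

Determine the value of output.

Step 1: enumerate pairs indices with words:
  0 -> 'cherry'
  1 -> 'elder'
  2 -> 'apple'
  3 -> 'banana'
  4 -> 'date'
Therefore output = {0: 'cherry', 1: 'elder', 2: 'apple', 3: 'banana', 4: 'date'}.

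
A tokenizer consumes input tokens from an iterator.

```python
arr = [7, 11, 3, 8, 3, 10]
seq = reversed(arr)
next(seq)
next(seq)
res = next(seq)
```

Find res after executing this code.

Step 1: reversed([7, 11, 3, 8, 3, 10]) gives iterator: [10, 3, 8, 3, 11, 7].
Step 2: First next() = 10, second next() = 3.
Step 3: Third next() = 8.
Therefore res = 8.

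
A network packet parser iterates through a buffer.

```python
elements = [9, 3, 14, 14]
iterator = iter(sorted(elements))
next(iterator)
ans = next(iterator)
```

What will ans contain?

Step 1: sorted([9, 3, 14, 14]) = [3, 9, 14, 14].
Step 2: Create iterator and skip 1 elements.
Step 3: next() returns 9.
Therefore ans = 9.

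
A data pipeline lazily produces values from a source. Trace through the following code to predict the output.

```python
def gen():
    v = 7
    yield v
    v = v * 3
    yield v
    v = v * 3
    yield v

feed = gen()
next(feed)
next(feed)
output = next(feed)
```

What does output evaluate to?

Step 1: Trace through generator execution:
  Yield 1: v starts at 7, yield 7
  Yield 2: v = 7 * 3 = 21, yield 21
  Yield 3: v = 21 * 3 = 63, yield 63
Step 2: First next() gets 7, second next() gets the second value, third next() yields 63.
Therefore output = 63.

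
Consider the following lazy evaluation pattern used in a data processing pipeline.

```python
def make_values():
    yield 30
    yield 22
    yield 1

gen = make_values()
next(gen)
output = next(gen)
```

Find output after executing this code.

Step 1: make_values() creates a generator.
Step 2: next(gen) yields 30 (consumed and discarded).
Step 3: next(gen) yields 22, assigned to output.
Therefore output = 22.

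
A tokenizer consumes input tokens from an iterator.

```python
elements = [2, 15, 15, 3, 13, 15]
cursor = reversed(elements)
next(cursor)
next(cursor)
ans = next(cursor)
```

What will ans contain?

Step 1: reversed([2, 15, 15, 3, 13, 15]) gives iterator: [15, 13, 3, 15, 15, 2].
Step 2: First next() = 15, second next() = 13.
Step 3: Third next() = 3.
Therefore ans = 3.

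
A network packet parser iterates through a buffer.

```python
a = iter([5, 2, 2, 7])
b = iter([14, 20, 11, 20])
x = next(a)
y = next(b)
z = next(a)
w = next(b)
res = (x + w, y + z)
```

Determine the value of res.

Step 1: a iterates [5, 2, 2, 7], b iterates [14, 20, 11, 20].
Step 2: x = next(a) = 5, y = next(b) = 14.
Step 3: z = next(a) = 2, w = next(b) = 20.
Step 4: res = (5 + 20, 14 + 2) = (25, 16).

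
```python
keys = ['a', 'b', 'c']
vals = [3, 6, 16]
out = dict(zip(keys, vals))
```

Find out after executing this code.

Step 1: zip pairs keys with values:
  'a' -> 3
  'b' -> 6
  'c' -> 16
Therefore out = {'a': 3, 'b': 6, 'c': 16}.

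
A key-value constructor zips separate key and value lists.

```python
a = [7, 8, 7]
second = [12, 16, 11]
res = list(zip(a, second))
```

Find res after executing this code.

Step 1: zip pairs elements at same index:
  Index 0: (7, 12)
  Index 1: (8, 16)
  Index 2: (7, 11)
Therefore res = [(7, 12), (8, 16), (7, 11)].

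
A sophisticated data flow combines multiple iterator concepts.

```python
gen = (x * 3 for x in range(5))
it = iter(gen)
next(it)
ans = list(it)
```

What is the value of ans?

Step 1: Generator produces [0, 3, 6, 9, 12].
Step 2: next(it) consumes first element (0).
Step 3: list(it) collects remaining: [3, 6, 9, 12].
Therefore ans = [3, 6, 9, 12].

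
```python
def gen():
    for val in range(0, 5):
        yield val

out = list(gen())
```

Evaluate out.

Step 1: The generator yields each value from range(0, 5).
Step 2: list() consumes all yields: [0, 1, 2, 3, 4].
Therefore out = [0, 1, 2, 3, 4].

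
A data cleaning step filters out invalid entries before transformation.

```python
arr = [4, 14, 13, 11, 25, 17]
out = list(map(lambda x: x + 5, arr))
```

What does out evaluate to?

Step 1: Apply lambda x: x + 5 to each element:
  4 -> 9
  14 -> 19
  13 -> 18
  11 -> 16
  25 -> 30
  17 -> 22
Therefore out = [9, 19, 18, 16, 30, 22].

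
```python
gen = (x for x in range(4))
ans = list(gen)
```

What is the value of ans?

Step 1: Generator expression iterates range(4): [0, 1, 2, 3].
Step 2: list() collects all values.
Therefore ans = [0, 1, 2, 3].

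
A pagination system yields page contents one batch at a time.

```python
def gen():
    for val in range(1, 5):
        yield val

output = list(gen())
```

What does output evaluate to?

Step 1: The generator yields each value from range(1, 5).
Step 2: list() consumes all yields: [1, 2, 3, 4].
Therefore output = [1, 2, 3, 4].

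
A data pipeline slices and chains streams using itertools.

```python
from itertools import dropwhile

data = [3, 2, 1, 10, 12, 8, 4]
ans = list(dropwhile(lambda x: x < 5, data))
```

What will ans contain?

Step 1: dropwhile drops elements while < 5:
  3 < 5: dropped
  2 < 5: dropped
  1 < 5: dropped
  10: kept (dropping stopped)
Step 2: Remaining elements kept regardless of condition.
Therefore ans = [10, 12, 8, 4].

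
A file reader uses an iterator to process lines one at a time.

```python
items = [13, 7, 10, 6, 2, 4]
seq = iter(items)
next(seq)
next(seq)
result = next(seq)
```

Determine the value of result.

Step 1: Create iterator over [13, 7, 10, 6, 2, 4].
Step 2: next() consumes 13.
Step 3: next() consumes 7.
Step 4: next() returns 10.
Therefore result = 10.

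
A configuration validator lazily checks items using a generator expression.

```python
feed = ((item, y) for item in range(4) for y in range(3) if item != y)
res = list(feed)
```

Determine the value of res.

Step 1: Nested generator over range(4) x range(3) where item != y:
  (0, 0): excluded (item == y)
  (0, 1): included
  (0, 2): included
  (1, 0): included
  (1, 1): excluded (item == y)
  (1, 2): included
  (2, 0): included
  (2, 1): included
  (2, 2): excluded (item == y)
  (3, 0): included
  (3, 1): included
  (3, 2): included
Therefore res = [(0, 1), (0, 2), (1, 0), (1, 2), (2, 0), (2, 1), (3, 0), (3, 1), (3, 2)].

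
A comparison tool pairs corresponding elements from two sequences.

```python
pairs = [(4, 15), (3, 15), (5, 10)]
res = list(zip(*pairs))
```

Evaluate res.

Step 1: zip(*pairs) transposes: unzips [(4, 15), (3, 15), (5, 10)] into separate sequences.
Step 2: First elements: (4, 3, 5), second elements: (15, 15, 10).
Therefore res = [(4, 3, 5), (15, 15, 10)].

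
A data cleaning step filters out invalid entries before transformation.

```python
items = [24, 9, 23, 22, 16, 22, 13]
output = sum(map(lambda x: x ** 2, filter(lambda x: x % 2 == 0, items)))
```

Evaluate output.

Step 1: Filter even numbers from [24, 9, 23, 22, 16, 22, 13]: [24, 22, 16, 22]
Step 2: Square each: [576, 484, 256, 484]
Step 3: Sum = 1800.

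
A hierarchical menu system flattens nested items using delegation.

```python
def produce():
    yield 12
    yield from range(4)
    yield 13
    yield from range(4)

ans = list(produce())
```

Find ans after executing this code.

Step 1: Trace yields in order:
  yield 12
  yield 0
  yield 1
  yield 2
  yield 3
  yield 13
  yield 0
  yield 1
  yield 2
  yield 3
Therefore ans = [12, 0, 1, 2, 3, 13, 0, 1, 2, 3].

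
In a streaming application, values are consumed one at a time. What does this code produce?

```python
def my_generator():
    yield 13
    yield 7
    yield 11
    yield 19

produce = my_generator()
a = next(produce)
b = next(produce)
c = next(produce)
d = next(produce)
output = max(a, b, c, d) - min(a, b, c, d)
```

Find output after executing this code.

Step 1: Create generator and consume all values:
  a = next(produce) = 13
  b = next(produce) = 7
  c = next(produce) = 11
  d = next(produce) = 19
Step 2: max = 19, min = 7, output = 19 - 7 = 12.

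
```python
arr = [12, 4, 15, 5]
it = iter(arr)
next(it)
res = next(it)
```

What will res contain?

Step 1: Create iterator over [12, 4, 15, 5].
Step 2: next() consumes 12.
Step 3: next() returns 4.
Therefore res = 4.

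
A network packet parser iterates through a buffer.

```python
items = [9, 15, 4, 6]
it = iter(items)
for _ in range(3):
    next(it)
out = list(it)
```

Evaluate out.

Step 1: Create iterator over [9, 15, 4, 6].
Step 2: Advance 3 positions (consuming [9, 15, 4]).
Step 3: list() collects remaining elements: [6].
Therefore out = [6].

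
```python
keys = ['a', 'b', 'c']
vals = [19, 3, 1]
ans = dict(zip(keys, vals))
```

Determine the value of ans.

Step 1: zip pairs keys with values:
  'a' -> 19
  'b' -> 3
  'c' -> 1
Therefore ans = {'a': 19, 'b': 3, 'c': 1}.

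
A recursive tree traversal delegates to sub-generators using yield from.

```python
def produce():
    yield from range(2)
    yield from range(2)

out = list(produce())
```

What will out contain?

Step 1: Trace yields in order:
  yield 0
  yield 1
  yield 0
  yield 1
Therefore out = [0, 1, 0, 1].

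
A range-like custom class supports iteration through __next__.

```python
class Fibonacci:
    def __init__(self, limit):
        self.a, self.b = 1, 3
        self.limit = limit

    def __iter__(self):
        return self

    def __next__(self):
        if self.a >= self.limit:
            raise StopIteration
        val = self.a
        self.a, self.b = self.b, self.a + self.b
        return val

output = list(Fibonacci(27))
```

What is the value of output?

Step 1: Fibonacci-like sequence (a=1, b=3) until >= 27:
  Yield 1, then a,b = 3,4
  Yield 3, then a,b = 4,7
  Yield 4, then a,b = 7,11
  Yield 7, then a,b = 11,18
  Yield 11, then a,b = 18,29
  Yield 18, then a,b = 29,47
Step 2: 29 >= 27, stop.
Therefore output = [1, 3, 4, 7, 11, 18].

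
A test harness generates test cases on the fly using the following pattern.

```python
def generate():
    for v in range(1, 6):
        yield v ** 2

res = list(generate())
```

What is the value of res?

Step 1: For each v in range(1, 6), yield v**2:
  v=1: yield 1**2 = 1
  v=2: yield 2**2 = 4
  v=3: yield 3**2 = 9
  v=4: yield 4**2 = 16
  v=5: yield 5**2 = 25
Therefore res = [1, 4, 9, 16, 25].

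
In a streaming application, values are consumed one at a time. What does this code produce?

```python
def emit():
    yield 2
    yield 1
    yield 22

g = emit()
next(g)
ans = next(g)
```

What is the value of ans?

Step 1: emit() creates a generator.
Step 2: next(g) yields 2 (consumed and discarded).
Step 3: next(g) yields 1, assigned to ans.
Therefore ans = 1.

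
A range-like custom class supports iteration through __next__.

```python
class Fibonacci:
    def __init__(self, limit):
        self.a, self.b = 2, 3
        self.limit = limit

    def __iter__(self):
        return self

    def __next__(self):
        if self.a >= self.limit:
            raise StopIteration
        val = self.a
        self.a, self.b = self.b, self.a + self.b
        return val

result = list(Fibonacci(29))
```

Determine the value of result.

Step 1: Fibonacci-like sequence (a=2, b=3) until >= 29:
  Yield 2, then a,b = 3,5
  Yield 3, then a,b = 5,8
  Yield 5, then a,b = 8,13
  Yield 8, then a,b = 13,21
  Yield 13, then a,b = 21,34
  Yield 21, then a,b = 34,55
Step 2: 34 >= 29, stop.
Therefore result = [2, 3, 5, 8, 13, 21].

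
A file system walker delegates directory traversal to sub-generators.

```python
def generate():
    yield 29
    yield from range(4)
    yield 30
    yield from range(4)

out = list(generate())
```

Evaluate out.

Step 1: Trace yields in order:
  yield 29
  yield 0
  yield 1
  yield 2
  yield 3
  yield 30
  yield 0
  yield 1
  yield 2
  yield 3
Therefore out = [29, 0, 1, 2, 3, 30, 0, 1, 2, 3].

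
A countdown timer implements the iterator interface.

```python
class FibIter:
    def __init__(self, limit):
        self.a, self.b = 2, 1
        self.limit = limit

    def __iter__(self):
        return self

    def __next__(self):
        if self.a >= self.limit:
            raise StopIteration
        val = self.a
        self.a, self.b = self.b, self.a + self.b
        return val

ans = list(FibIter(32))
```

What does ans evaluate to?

Step 1: Fibonacci-like sequence (a=2, b=1) until >= 32:
  Yield 2, then a,b = 1,3
  Yield 1, then a,b = 3,4
  Yield 3, then a,b = 4,7
  Yield 4, then a,b = 7,11
  Yield 7, then a,b = 11,18
  Yield 11, then a,b = 18,29
  Yield 18, then a,b = 29,47
  Yield 29, then a,b = 47,76
Step 2: 47 >= 32, stop.
Therefore ans = [2, 1, 3, 4, 7, 11, 18, 29].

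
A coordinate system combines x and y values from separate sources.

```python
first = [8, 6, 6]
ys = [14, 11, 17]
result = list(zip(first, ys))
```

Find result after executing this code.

Step 1: zip pairs elements at same index:
  Index 0: (8, 14)
  Index 1: (6, 11)
  Index 2: (6, 17)
Therefore result = [(8, 14), (6, 11), (6, 17)].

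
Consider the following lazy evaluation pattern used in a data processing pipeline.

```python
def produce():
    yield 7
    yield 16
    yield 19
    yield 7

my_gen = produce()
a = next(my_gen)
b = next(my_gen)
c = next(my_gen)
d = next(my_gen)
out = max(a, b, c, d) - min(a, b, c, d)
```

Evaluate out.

Step 1: Create generator and consume all values:
  a = next(my_gen) = 7
  b = next(my_gen) = 16
  c = next(my_gen) = 19
  d = next(my_gen) = 7
Step 2: max = 19, min = 7, out = 19 - 7 = 12.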